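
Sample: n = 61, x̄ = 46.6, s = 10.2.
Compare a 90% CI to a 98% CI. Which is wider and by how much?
98% CI is wider by 1.88

df = 60
90% CI: t* = 1.671, (44.42, 48.78), width = 2 · t* · s/√n = 4.36
98% CI: t* = 2.390, (43.48, 49.72), width = 2 · t* · s/√n = 6.24

The 98% CI is wider by 6.24 - 4.36 = 1.88.
Higher confidence requires a wider interval.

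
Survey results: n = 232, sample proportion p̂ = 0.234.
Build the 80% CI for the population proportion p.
(0.198, 0.270)

Proportion CI:
SE = √(p̂(1-p̂)/n) = √(0.234 · 0.766 / 232) = 0.02780

z* = 1.282
Margin = z* · SE = 1.282 · 0.02780 = 0.0356

CI: 0.234 ± 0.0356 = (0.198, 0.270)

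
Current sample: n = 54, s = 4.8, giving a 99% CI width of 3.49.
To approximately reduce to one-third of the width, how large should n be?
n ≈ 486

CI width ∝ 1/√n
To reduce width by factor 3, need √n to grow by 3 → need 3² = 9 times as many samples.

Current: n = 54, width = 3.49
New: n = 486, width ≈ 1.13

Width reduced by factor of 3.49/1.13 = 3.09.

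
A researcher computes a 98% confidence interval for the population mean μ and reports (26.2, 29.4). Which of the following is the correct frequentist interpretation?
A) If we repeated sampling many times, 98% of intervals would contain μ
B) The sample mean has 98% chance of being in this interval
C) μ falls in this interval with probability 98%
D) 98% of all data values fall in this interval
A

A) Correct — this is the frequentist long-run coverage interpretation.
B) Wrong — x̄ is observed and sits in the interval by construction.
C) Wrong — μ is fixed; the randomness lives in the interval, not in μ.
D) Wrong — a CI is about the parameter μ, not individual data values.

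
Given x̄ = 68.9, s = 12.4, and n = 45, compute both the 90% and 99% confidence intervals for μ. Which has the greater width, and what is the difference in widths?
99% CI is wider by 3.74

df = 44
90% CI: t* = 1.680, (65.79, 72.01), width = 2 · t* · s/√n = 6.21
99% CI: t* = 2.692, (63.92, 73.88), width = 2 · t* · s/√n = 9.95

The 99% CI is wider by 9.95 - 6.21 = 3.74.
Higher confidence requires a wider interval.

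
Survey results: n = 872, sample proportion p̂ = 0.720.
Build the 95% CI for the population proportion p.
(0.690, 0.750)

Proportion CI:
SE = √(p̂(1-p̂)/n) = √(0.720 · 0.280 / 872) = 0.01521

z* = 1.960
Margin = z* · SE = 1.960 · 0.01521 = 0.0298

CI: 0.720 ± 0.0298 = (0.690, 0.750)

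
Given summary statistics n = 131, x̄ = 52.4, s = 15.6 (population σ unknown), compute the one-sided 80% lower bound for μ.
μ ≥ 51.25

Lower bound (one-sided):
t* = 0.844 (one-sided for 80%)
Lower bound = x̄ - t* · s/√n = 52.4 - 0.844 · 15.6/√131 = 51.25

We are 80% confident that μ ≥ 51.25.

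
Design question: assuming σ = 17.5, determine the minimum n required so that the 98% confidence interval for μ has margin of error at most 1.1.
n ≥ 1370

For margin E ≤ 1.1:
n ≥ (z* · σ / E)²
n ≥ (2.326 · 17.5 / 1.1)²
n ≥ 1369.34

Minimum n = 1370 (rounding up)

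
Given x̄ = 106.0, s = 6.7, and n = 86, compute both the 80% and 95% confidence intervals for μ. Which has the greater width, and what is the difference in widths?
95% CI is wider by 1.00

df = 85
80% CI: t* = 1.292, (105.07, 106.93), width = 2 · t* · s/√n = 1.87
95% CI: t* = 1.988, (104.56, 107.44), width = 2 · t* · s/√n = 2.87

The 95% CI is wider by 2.87 - 1.87 = 1.00.
Higher confidence requires a wider interval.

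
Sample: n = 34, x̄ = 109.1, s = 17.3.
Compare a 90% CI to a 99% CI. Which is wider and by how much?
99% CI is wider by 6.18

df = 33
90% CI: t* = 1.692, (104.08, 114.12), width = 2 · t* · s/√n = 10.04
99% CI: t* = 2.733, (100.99, 117.21), width = 2 · t* · s/√n = 16.22

The 99% CI is wider by 16.22 - 10.04 = 6.18.
Higher confidence requires a wider interval.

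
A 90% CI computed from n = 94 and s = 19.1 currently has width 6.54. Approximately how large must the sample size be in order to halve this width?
n ≈ 376

CI width ∝ 1/√n
To reduce width by factor 2, need √n to grow by 2 → need 2² = 4 times as many samples.

Current: n = 94, width = 6.54
New: n = 376, width ≈ 3.25

Width reduced by factor of 6.54/3.25 = 2.01.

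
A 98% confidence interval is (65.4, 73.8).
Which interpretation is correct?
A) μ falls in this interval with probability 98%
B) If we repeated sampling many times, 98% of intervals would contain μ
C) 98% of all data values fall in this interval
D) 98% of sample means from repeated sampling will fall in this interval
B

A) Wrong — μ is fixed; the randomness lives in the interval, not in μ.
B) Correct — this is the frequentist long-run coverage interpretation.
C) Wrong — a CI is about the parameter μ, not individual data values.
D) Wrong — coverage applies to intervals containing μ, not to future x̄ values.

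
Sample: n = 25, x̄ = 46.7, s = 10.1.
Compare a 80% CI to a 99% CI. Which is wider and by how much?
99% CI is wider by 5.98

df = 24
80% CI: t* = 1.318, (44.04, 49.36), width = 2 · t* · s/√n = 5.32
99% CI: t* = 2.797, (41.05, 52.35), width = 2 · t* · s/√n = 11.30

The 99% CI is wider by 11.30 - 5.32 = 5.98.
Higher confidence requires a wider interval.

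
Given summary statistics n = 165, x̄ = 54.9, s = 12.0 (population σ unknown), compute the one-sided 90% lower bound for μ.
μ ≥ 53.70

Lower bound (one-sided):
t* = 1.287 (one-sided for 90%)
Lower bound = x̄ - t* · s/√n = 54.9 - 1.287 · 12.0/√165 = 53.70

We are 90% confident that μ ≥ 53.70.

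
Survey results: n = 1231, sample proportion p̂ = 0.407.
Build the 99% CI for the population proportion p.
(0.371, 0.443)

Proportion CI:
SE = √(p̂(1-p̂)/n) = √(0.407 · 0.593 / 1231) = 0.01400

z* = 2.576
Margin = z* · SE = 2.576 · 0.01400 = 0.0361

CI: 0.407 ± 0.0361 = (0.371, 0.443)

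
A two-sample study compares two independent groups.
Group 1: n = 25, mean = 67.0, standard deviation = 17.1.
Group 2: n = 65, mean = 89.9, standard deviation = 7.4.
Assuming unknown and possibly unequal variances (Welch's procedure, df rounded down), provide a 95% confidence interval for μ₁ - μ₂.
(-30.17, -15.63)

Difference: x̄₁ - x̄₂ = -22.90
SE = √(s₁²/n₁ + s₂²/n₂) = √(17.1²/25 + 7.4²/65) = 3.5410
df = 27.53 → 27 (Welch–Satterthwaite, rounded down)
t* = 2.052

CI: -22.90 ± 2.052 · 3.5410 = -22.90 ± 7.27 = (-30.17, -15.63)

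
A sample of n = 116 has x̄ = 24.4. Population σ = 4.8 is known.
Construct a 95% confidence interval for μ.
(23.53, 25.27)

z-interval (σ known):
z* = 1.960 for 95% confidence

Margin of error = z* · σ/√n = 1.960 · 4.8/√116 = 0.87

CI: (24.4 - 0.87, 24.4 + 0.87) = (23.53, 25.27)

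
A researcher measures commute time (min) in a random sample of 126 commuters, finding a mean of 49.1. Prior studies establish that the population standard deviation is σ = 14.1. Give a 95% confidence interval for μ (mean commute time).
(46.64, 51.56)

z-interval (σ known):
z* = 1.960 for 95% confidence

Margin of error = z* · σ/√n = 1.960 · 14.1/√126 = 2.46

CI: (49.1 - 2.46, 49.1 + 2.46) = (46.64, 51.56)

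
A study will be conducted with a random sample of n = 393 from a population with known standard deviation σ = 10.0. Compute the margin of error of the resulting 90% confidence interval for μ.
Margin of error = 0.83

Margin of error = z* · σ/√n
= 1.645 · 10.0/√393
= 1.645 · 10.0/19.8242
= 0.83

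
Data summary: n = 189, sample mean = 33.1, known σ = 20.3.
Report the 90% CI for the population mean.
(30.67, 35.53)

z-interval (σ known):
z* = 1.645 for 90% confidence

Margin of error = z* · σ/√n = 1.645 · 20.3/√189 = 2.43

CI: (33.1 - 2.43, 33.1 + 2.43) = (30.67, 35.53)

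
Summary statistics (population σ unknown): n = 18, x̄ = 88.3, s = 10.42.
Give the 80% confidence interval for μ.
(85.03, 91.57)

t-interval (σ unknown):
df = n - 1 = 17
t* = 1.333 for 80% confidence

Margin of error = t* · s/√n = 1.333 · 10.42/√18 = 3.27

CI: (85.03, 91.57)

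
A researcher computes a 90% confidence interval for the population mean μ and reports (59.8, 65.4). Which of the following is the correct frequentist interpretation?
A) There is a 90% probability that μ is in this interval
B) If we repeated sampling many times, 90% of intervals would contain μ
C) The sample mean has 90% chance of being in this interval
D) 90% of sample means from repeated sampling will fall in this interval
B

A) Wrong — μ is fixed; the randomness lives in the interval, not in μ.
B) Correct — this is the frequentist long-run coverage interpretation.
C) Wrong — x̄ is observed and sits in the interval by construction.
D) Wrong — coverage applies to intervals containing μ, not to future x̄ values.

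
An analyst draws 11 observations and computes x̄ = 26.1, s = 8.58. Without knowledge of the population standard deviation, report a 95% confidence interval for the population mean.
(20.34, 31.86)

t-interval (σ unknown):
df = n - 1 = 10
t* = 2.228 for 95% confidence

Margin of error = t* · s/√n = 2.228 · 8.58/√11 = 5.76

CI: (20.34, 31.86)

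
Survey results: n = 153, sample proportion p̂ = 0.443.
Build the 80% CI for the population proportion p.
(0.392, 0.494)

Proportion CI:
SE = √(p̂(1-p̂)/n) = √(0.443 · 0.557 / 153) = 0.04016

z* = 1.282
Margin = z* · SE = 1.282 · 0.04016 = 0.0515

CI: 0.443 ± 0.0515 = (0.392, 0.494)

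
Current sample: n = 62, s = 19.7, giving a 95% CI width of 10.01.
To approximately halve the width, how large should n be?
n ≈ 248

CI width ∝ 1/√n
To reduce width by factor 2, need √n to grow by 2 → need 2² = 4 times as many samples.

Current: n = 62, width = 10.01
New: n = 248, width ≈ 4.93

Width reduced by factor of 10.01/4.93 = 2.03.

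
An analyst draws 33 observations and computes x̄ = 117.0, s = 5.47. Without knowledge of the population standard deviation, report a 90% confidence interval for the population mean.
(115.39, 118.61)

t-interval (σ unknown):
df = n - 1 = 32
t* = 1.694 for 90% confidence

Margin of error = t* · s/√n = 1.694 · 5.47/√33 = 1.61

CI: (115.39, 118.61)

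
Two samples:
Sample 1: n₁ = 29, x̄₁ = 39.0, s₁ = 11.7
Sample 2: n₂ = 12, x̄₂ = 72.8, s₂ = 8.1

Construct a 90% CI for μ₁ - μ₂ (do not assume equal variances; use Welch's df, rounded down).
(-39.22, -28.38)

Difference: x̄₁ - x̄₂ = -33.80
SE = √(s₁²/n₁ + s₂²/n₂) = √(11.7²/29 + 8.1²/12) = 3.1918
df = 29.54 → 29 (Welch–Satterthwaite, rounded down)
t* = 1.699

CI: -33.80 ± 1.699 · 3.1918 = -33.80 ± 5.42 = (-39.22, -28.38)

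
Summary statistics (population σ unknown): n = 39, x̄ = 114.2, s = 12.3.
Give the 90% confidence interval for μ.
(110.88, 117.52)

t-interval (σ unknown):
df = n - 1 = 38
t* = 1.686 for 90% confidence

Margin of error = t* · s/√n = 1.686 · 12.3/√39 = 3.32

CI: (110.88, 117.52)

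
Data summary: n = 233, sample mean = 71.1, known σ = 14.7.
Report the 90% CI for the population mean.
(69.52, 72.68)

z-interval (σ known):
z* = 1.645 for 90% confidence

Margin of error = z* · σ/√n = 1.645 · 14.7/√233 = 1.58

CI: (71.1 - 1.58, 71.1 + 1.58) = (69.52, 72.68)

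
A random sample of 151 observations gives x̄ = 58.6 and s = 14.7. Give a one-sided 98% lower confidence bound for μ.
μ ≥ 56.12

Lower bound (one-sided):
t* = 2.072 (one-sided for 98%)
Lower bound = x̄ - t* · s/√n = 58.6 - 2.072 · 14.7/√151 = 56.12

We are 98% confident that μ ≥ 56.12.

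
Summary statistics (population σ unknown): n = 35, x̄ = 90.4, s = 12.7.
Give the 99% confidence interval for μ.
(84.54, 96.26)

t-interval (σ unknown):
df = n - 1 = 34
t* = 2.728 for 99% confidence

Margin of error = t* · s/√n = 2.728 · 12.7/√35 = 5.86

CI: (84.54, 96.26)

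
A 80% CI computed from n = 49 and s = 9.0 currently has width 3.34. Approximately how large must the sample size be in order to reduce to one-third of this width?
n ≈ 441

CI width ∝ 1/√n
To reduce width by factor 3, need √n to grow by 3 → need 3² = 9 times as many samples.

Current: n = 49, width = 3.34
New: n = 441, width ≈ 1.10

Width reduced by factor of 3.34/1.10 = 3.04.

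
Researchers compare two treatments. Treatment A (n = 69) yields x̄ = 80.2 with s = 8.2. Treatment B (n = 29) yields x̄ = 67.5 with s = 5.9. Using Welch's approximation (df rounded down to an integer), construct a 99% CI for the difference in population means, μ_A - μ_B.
(8.80, 16.60)

Difference: x̄₁ - x̄₂ = 12.70
SE = √(s₁²/n₁ + s₂²/n₂) = √(8.2²/69 + 5.9²/29) = 1.4747
df = 72.30 → 72 (Welch–Satterthwaite, rounded down)
t* = 2.646

CI: 12.70 ± 2.646 · 1.4747 = 12.70 ± 3.90 = (8.80, 16.60)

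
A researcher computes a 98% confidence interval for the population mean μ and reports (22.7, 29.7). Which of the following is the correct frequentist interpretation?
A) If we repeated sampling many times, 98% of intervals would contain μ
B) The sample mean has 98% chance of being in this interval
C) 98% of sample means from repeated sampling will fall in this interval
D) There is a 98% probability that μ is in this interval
A

A) Correct — this is the frequentist long-run coverage interpretation.
B) Wrong — x̄ is observed and sits in the interval by construction.
C) Wrong — coverage applies to intervals containing μ, not to future x̄ values.
D) Wrong — μ is fixed; the randomness lives in the interval, not in μ.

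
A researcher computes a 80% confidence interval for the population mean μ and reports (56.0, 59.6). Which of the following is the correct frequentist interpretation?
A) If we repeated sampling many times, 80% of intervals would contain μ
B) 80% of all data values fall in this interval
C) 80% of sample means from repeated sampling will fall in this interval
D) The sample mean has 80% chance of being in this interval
A

A) Correct — this is the frequentist long-run coverage interpretation.
B) Wrong — a CI is about the parameter μ, not individual data values.
C) Wrong — coverage applies to intervals containing μ, not to future x̄ values.
D) Wrong — x̄ is observed and sits in the interval by construction.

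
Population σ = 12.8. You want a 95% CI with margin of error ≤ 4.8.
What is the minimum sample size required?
n ≥ 28

For margin E ≤ 4.8:
n ≥ (z* · σ / E)²
n ≥ (1.960 · 12.8 / 4.8)²
n ≥ 27.32

Minimum n = 28 (rounding up)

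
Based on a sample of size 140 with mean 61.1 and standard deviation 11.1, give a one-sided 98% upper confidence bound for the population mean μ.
μ ≤ 63.04

Upper bound (one-sided):
t* = 2.073 (one-sided for 98%)
Upper bound = x̄ + t* · s/√n = 61.1 + 2.073 · 11.1/√140 = 63.04

We are 98% confident that μ ≤ 63.04.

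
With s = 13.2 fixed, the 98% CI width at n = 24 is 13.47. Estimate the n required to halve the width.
n ≈ 96

CI width ∝ 1/√n
To reduce width by factor 2, need √n to grow by 2 → need 2² = 4 times as many samples.

Current: n = 24, width = 13.47
New: n = 96, width ≈ 6.38

Width reduced by factor of 13.47/6.38 = 2.11.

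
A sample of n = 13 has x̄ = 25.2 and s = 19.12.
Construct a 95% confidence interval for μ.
(13.64, 36.76)

t-interval (σ unknown):
df = n - 1 = 12
t* = 2.179 for 95% confidence

Margin of error = t* · s/√n = 2.179 · 19.12/√13 = 11.56

CI: (13.64, 36.76)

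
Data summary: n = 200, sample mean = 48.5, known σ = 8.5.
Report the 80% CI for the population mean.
(47.73, 49.27)

z-interval (σ known):
z* = 1.282 for 80% confidence

Margin of error = z* · σ/√n = 1.282 · 8.5/√200 = 0.77

CI: (48.5 - 0.77, 48.5 + 0.77) = (47.73, 49.27)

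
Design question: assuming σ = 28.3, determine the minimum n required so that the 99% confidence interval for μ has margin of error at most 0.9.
n ≥ 6562

For margin E ≤ 0.9:
n ≥ (z* · σ / E)²
n ≥ (2.576 · 28.3 / 0.9)²
n ≥ 6561.14

Minimum n = 6562 (rounding up)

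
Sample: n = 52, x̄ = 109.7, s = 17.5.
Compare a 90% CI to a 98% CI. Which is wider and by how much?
98% CI is wider by 3.53

df = 51
90% CI: t* = 1.675, (105.64, 113.76), width = 2 · t* · s/√n = 8.13
98% CI: t* = 2.402, (103.87, 115.53), width = 2 · t* · s/√n = 11.66

The 98% CI is wider by 11.66 - 8.13 = 3.53.
Higher confidence requires a wider interval.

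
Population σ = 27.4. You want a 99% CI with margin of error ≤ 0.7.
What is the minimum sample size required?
n ≥ 10168

For margin E ≤ 0.7:
n ≥ (z* · σ / E)²
n ≥ (2.576 · 27.4 / 0.7)²
n ≥ 10167.09

Minimum n = 10168 (rounding up)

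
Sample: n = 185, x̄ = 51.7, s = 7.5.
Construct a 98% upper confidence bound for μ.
μ ≤ 52.84

Upper bound (one-sided):
t* = 2.068 (one-sided for 98%)
Upper bound = x̄ + t* · s/√n = 51.7 + 2.068 · 7.5/√185 = 52.84

We are 98% confident that μ ≤ 52.84.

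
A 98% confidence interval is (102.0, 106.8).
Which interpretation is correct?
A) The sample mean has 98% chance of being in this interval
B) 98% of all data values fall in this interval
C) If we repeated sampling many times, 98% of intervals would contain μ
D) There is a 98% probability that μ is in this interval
C

A) Wrong — x̄ is observed and sits in the interval by construction.
B) Wrong — a CI is about the parameter μ, not individual data values.
C) Correct — this is the frequentist long-run coverage interpretation.
D) Wrong — μ is fixed; the randomness lives in the interval, not in μ.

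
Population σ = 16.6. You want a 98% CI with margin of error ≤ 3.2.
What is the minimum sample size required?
n ≥ 146

For margin E ≤ 3.2:
n ≥ (z* · σ / E)²
n ≥ (2.326 · 16.6 / 3.2)²
n ≥ 145.59

Minimum n = 146 (rounding up)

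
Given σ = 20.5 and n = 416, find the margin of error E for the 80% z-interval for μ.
Margin of error = 1.29

Margin of error = z* · σ/√n
= 1.282 · 20.5/√416
= 1.282 · 20.5/20.3961
= 1.29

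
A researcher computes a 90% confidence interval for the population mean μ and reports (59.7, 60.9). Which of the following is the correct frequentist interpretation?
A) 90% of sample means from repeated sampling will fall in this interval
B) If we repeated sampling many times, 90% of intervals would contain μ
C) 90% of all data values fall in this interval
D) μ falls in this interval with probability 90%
B

A) Wrong — coverage applies to intervals containing μ, not to future x̄ values.
B) Correct — this is the frequentist long-run coverage interpretation.
C) Wrong — a CI is about the parameter μ, not individual data values.
D) Wrong — μ is fixed; the randomness lives in the interval, not in μ.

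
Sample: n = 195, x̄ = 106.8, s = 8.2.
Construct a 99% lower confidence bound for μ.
μ ≥ 105.42

Lower bound (one-sided):
t* = 2.346 (one-sided for 99%)
Lower bound = x̄ - t* · s/√n = 106.8 - 2.346 · 8.2/√195 = 105.42

We are 99% confident that μ ≥ 105.42.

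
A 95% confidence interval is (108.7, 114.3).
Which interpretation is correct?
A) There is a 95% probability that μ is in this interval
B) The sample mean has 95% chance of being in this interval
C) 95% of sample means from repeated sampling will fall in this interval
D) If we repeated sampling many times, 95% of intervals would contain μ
D

A) Wrong — μ is fixed; the randomness lives in the interval, not in μ.
B) Wrong — x̄ is observed and sits in the interval by construction.
C) Wrong — coverage applies to intervals containing μ, not to future x̄ values.
D) Correct — this is the frequentist long-run coverage interpretation.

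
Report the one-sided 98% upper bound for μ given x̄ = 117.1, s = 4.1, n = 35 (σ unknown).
μ ≤ 118.58

Upper bound (one-sided):
t* = 2.136 (one-sided for 98%)
Upper bound = x̄ + t* · s/√n = 117.1 + 2.136 · 4.1/√35 = 118.58

We are 98% confident that μ ≤ 118.58.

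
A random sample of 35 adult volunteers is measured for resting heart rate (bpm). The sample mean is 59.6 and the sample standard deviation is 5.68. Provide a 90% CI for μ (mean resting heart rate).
(57.98, 61.22)

t-interval (σ unknown):
df = n - 1 = 34
t* = 1.691 for 90% confidence

Margin of error = t* · s/√n = 1.691 · 5.68/√35 = 1.62

CI: (57.98, 61.22)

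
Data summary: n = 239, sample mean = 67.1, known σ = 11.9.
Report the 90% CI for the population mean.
(65.83, 68.37)

z-interval (σ known):
z* = 1.645 for 90% confidence

Margin of error = z* · σ/√n = 1.645 · 11.9/√239 = 1.27

CI: (67.1 - 1.27, 67.1 + 1.27) = (65.83, 68.37)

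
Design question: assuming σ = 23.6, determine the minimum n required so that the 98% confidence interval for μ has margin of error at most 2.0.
n ≥ 754

For margin E ≤ 2.0:
n ≥ (z* · σ / E)²
n ≥ (2.326 · 23.6 / 2.0)²
n ≥ 753.33

Minimum n = 754 (rounding up)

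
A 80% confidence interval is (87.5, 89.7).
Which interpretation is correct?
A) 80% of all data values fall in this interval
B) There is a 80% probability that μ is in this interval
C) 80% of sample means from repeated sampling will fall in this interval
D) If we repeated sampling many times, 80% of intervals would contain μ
D

A) Wrong — a CI is about the parameter μ, not individual data values.
B) Wrong — μ is fixed; the randomness lives in the interval, not in μ.
C) Wrong — coverage applies to intervals containing μ, not to future x̄ values.
D) Correct — this is the frequentist long-run coverage interpretation.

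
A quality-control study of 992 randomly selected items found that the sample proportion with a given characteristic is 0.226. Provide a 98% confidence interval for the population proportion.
(0.195, 0.257)

Proportion CI:
SE = √(p̂(1-p̂)/n) = √(0.226 · 0.774 / 992) = 0.01328

z* = 2.326
Margin = z* · SE = 2.326 · 0.01328 = 0.0309

CI: 0.226 ± 0.0309 = (0.195, 0.257)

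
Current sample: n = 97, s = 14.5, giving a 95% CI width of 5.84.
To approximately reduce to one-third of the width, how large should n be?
n ≈ 873

CI width ∝ 1/√n
To reduce width by factor 3, need √n to grow by 3 → need 3² = 9 times as many samples.

Current: n = 97, width = 5.84
New: n = 873, width ≈ 1.93

Width reduced by factor of 5.84/1.93 = 3.03.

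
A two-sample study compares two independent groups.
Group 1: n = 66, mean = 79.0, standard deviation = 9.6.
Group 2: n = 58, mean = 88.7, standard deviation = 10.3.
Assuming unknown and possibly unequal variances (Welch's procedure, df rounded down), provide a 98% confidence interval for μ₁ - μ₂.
(-13.94, -5.46)

Difference: x̄₁ - x̄₂ = -9.70
SE = √(s₁²/n₁ + s₂²/n₂) = √(9.6²/66 + 10.3²/58) = 1.7960
df = 117.30 → 117 (Welch–Satterthwaite, rounded down)
t* = 2.359

CI: -9.70 ± 2.359 · 1.7960 = -9.70 ± 4.24 = (-13.94, -5.46)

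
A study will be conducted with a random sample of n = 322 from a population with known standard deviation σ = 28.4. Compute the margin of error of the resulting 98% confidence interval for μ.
Margin of error = 3.68

Margin of error = z* · σ/√n
= 2.326 · 28.4/√322
= 2.326 · 28.4/17.9444
= 3.68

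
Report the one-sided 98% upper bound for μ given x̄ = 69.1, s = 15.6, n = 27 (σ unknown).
μ ≤ 75.59

Upper bound (one-sided):
t* = 2.162 (one-sided for 98%)
Upper bound = x̄ + t* · s/√n = 69.1 + 2.162 · 15.6/√27 = 75.59

We are 98% confident that μ ≤ 75.59.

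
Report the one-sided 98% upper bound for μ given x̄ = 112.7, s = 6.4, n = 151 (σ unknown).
μ ≤ 113.78

Upper bound (one-sided):
t* = 2.072 (one-sided for 98%)
Upper bound = x̄ + t* · s/√n = 112.7 + 2.072 · 6.4/√151 = 113.78

We are 98% confident that μ ≤ 113.78.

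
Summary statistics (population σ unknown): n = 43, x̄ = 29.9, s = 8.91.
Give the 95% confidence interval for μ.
(27.16, 32.64)

t-interval (σ unknown):
df = n - 1 = 42
t* = 2.018 for 95% confidence

Margin of error = t* · s/√n = 2.018 · 8.91/√43 = 2.74

CI: (27.16, 32.64)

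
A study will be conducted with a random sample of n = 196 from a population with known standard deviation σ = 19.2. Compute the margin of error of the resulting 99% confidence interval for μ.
Margin of error = 3.53

Margin of error = z* · σ/√n
= 2.576 · 19.2/√196
= 2.576 · 19.2/14.0000
= 3.53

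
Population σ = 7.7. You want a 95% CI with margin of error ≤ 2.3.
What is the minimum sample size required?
n ≥ 44

For margin E ≤ 2.3:
n ≥ (z* · σ / E)²
n ≥ (1.960 · 7.7 / 2.3)²
n ≥ 43.06

Minimum n = 44 (rounding up)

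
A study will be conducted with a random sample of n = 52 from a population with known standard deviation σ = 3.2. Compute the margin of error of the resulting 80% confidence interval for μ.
Margin of error = 0.57

Margin of error = z* · σ/√n
= 1.282 · 3.2/√52
= 1.282 · 3.2/7.2111
= 0.57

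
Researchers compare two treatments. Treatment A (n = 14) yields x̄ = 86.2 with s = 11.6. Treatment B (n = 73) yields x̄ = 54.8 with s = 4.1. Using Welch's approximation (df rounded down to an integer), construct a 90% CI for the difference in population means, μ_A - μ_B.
(25.84, 36.96)

Difference: x̄₁ - x̄₂ = 31.40
SE = √(s₁²/n₁ + s₂²/n₂) = √(11.6²/14 + 4.1²/73) = 3.1371
df = 13.63 → 13 (Welch–Satterthwaite, rounded down)
t* = 1.771

CI: 31.40 ± 1.771 · 3.1371 = 31.40 ± 5.56 = (25.84, 36.96)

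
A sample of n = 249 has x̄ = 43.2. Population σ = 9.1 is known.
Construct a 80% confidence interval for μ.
(42.46, 43.94)

z-interval (σ known):
z* = 1.282 for 80% confidence

Margin of error = z* · σ/√n = 1.282 · 9.1/√249 = 0.74

CI: (43.2 - 0.74, 43.2 + 0.74) = (42.46, 43.94)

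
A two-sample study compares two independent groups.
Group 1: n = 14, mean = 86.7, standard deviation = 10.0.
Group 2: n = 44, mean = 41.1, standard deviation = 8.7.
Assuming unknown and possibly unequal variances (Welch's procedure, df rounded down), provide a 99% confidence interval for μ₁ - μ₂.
(37.08, 54.12)

Difference: x̄₁ - x̄₂ = 45.60
SE = √(s₁²/n₁ + s₂²/n₂) = √(10.0²/14 + 8.7²/44) = 2.9771
df = 19.67 → 19 (Welch–Satterthwaite, rounded down)
t* = 2.861

CI: 45.60 ± 2.861 · 2.9771 = 45.60 ± 8.52 = (37.08, 54.12)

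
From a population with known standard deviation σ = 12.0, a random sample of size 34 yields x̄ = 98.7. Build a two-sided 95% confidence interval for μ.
(94.67, 102.73)

z-interval (σ known):
z* = 1.960 for 95% confidence

Margin of error = z* · σ/√n = 1.960 · 12.0/√34 = 4.03

CI: (98.7 - 4.03, 98.7 + 4.03) = (94.67, 102.73)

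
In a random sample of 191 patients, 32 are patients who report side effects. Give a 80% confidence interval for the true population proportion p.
(0.133, 0.202)

Proportion CI:
p̂ = 32/191 = 0.16754
SE = √(p̂(1-p̂)/n) = √(0.16754 · 0.83246 / 191) = 0.02702

z* = 1.282
Margin = z* · SE = 1.282 · 0.02702 = 0.0346

CI: 0.16754 ± 0.0346 = (0.133, 0.202)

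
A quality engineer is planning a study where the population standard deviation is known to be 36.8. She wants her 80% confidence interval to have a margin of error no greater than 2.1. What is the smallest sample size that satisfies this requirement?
n ≥ 505

For margin E ≤ 2.1:
n ≥ (z* · σ / E)²
n ≥ (1.282 · 36.8 / 2.1)²
n ≥ 504.70

Minimum n = 505 (rounding up)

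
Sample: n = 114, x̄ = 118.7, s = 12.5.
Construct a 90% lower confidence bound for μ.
μ ≥ 117.19

Lower bound (one-sided):
t* = 1.289 (one-sided for 90%)
Lower bound = x̄ - t* · s/√n = 118.7 - 1.289 · 12.5/√114 = 117.19

We are 90% confident that μ ≥ 117.19.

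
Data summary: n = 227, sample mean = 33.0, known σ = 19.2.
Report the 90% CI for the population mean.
(30.90, 35.10)

z-interval (σ known):
z* = 1.645 for 90% confidence

Margin of error = z* · σ/√n = 1.645 · 19.2/√227 = 2.10

CI: (33.0 - 2.10, 33.0 + 2.10) = (30.90, 35.10)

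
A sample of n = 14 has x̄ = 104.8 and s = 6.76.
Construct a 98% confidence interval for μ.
(100.01, 109.59)

t-interval (σ unknown):
df = n - 1 = 13
t* = 2.650 for 98% confidence

Margin of error = t* · s/√n = 2.650 · 6.76/√14 = 4.79

CI: (100.01, 109.59)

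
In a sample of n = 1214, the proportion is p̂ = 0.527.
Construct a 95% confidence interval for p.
(0.499, 0.555)

Proportion CI:
SE = √(p̂(1-p̂)/n) = √(0.527 · 0.473 / 1214) = 0.01433

z* = 1.960
Margin = z* · SE = 1.960 · 0.01433 = 0.0281

CI: 0.527 ± 0.0281 = (0.499, 0.555)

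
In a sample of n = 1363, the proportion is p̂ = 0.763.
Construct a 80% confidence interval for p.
(0.748, 0.778)

Proportion CI:
SE = √(p̂(1-p̂)/n) = √(0.763 · 0.237 / 1363) = 0.01152

z* = 1.282
Margin = z* · SE = 1.282 · 0.01152 = 0.0148

CI: 0.763 ± 0.0148 = (0.748, 0.778)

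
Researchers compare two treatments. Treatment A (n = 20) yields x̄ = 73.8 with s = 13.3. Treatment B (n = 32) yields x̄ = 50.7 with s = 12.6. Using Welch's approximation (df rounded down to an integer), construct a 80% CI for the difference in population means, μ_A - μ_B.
(18.25, 27.95)

Difference: x̄₁ - x̄₂ = 23.10
SE = √(s₁²/n₁ + s₂²/n₂) = √(13.3²/20 + 12.6²/32) = 3.7156
df = 38.81 → 38 (Welch–Satterthwaite, rounded down)
t* = 1.304

CI: 23.10 ± 1.304 · 3.7156 = 23.10 ± 4.85 = (18.25, 27.95)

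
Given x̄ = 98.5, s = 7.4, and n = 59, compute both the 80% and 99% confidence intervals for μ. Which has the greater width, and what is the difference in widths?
99% CI is wider by 2.63

df = 58
80% CI: t* = 1.296, (97.25, 99.75), width = 2 · t* · s/√n = 2.50
99% CI: t* = 2.663, (95.93, 101.07), width = 2 · t* · s/√n = 5.13

The 99% CI is wider by 5.13 - 2.50 = 2.63.
Higher confidence requires a wider interval.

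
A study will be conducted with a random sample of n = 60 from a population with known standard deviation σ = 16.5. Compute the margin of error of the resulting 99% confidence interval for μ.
Margin of error = 5.49

Margin of error = z* · σ/√n
= 2.576 · 16.5/√60
= 2.576 · 16.5/7.7460
= 5.49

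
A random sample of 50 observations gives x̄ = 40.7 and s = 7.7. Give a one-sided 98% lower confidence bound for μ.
μ ≥ 38.40

Lower bound (one-sided):
t* = 2.110 (one-sided for 98%)
Lower bound = x̄ - t* · s/√n = 40.7 - 2.110 · 7.7/√50 = 38.40

We are 98% confident that μ ≥ 38.40.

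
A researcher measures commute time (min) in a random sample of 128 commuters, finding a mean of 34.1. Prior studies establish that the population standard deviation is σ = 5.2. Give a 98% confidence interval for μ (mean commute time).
(33.03, 35.17)

z-interval (σ known):
z* = 2.326 for 98% confidence

Margin of error = z* · σ/√n = 2.326 · 5.2/√128 = 1.07

CI: (34.1 - 1.07, 34.1 + 1.07) = (33.03, 35.17)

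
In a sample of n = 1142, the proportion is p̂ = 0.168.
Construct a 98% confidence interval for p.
(0.142, 0.194)

Proportion CI:
SE = √(p̂(1-p̂)/n) = √(0.168 · 0.832 / 1142) = 0.01106

z* = 2.326
Margin = z* · SE = 2.326 · 0.01106 = 0.0257

CI: 0.168 ± 0.0257 = (0.142, 0.194)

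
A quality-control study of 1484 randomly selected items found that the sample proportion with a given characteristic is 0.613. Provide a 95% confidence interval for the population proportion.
(0.588, 0.638)

Proportion CI:
SE = √(p̂(1-p̂)/n) = √(0.613 · 0.387 / 1484) = 0.01264

z* = 1.960
Margin = z* · SE = 1.960 · 0.01264 = 0.0248

CI: 0.613 ± 0.0248 = (0.588, 0.638)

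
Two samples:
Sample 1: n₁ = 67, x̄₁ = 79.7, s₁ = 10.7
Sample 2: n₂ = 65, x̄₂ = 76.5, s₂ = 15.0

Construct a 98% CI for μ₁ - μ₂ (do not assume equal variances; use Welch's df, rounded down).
(-2.16, 8.56)

Difference: x̄₁ - x̄₂ = 3.20
SE = √(s₁²/n₁ + s₂²/n₂) = √(10.7²/67 + 15.0²/65) = 2.2738
df = 115.49 → 115 (Welch–Satterthwaite, rounded down)
t* = 2.359

CI: 3.20 ± 2.359 · 2.2738 = 3.20 ± 5.36 = (-2.16, 8.56)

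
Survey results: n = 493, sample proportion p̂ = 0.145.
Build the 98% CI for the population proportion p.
(0.108, 0.182)

Proportion CI:
SE = √(p̂(1-p̂)/n) = √(0.145 · 0.855 / 493) = 0.01586

z* = 2.326
Margin = z* · SE = 2.326 · 0.01586 = 0.0369

CI: 0.145 ± 0.0369 = (0.108, 0.182)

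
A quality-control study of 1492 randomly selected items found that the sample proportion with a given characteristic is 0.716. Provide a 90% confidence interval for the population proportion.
(0.697, 0.735)

Proportion CI:
SE = √(p̂(1-p̂)/n) = √(0.716 · 0.284 / 1492) = 0.01167

z* = 1.645
Margin = z* · SE = 1.645 · 0.01167 = 0.0192

CI: 0.716 ± 0.0192 = (0.697, 0.735)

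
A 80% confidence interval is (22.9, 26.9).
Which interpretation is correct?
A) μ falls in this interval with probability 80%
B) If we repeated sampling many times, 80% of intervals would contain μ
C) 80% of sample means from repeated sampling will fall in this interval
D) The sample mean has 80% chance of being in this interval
B

A) Wrong — μ is fixed; the randomness lives in the interval, not in μ.
B) Correct — this is the frequentist long-run coverage interpretation.
C) Wrong — coverage applies to intervals containing μ, not to future x̄ values.
D) Wrong — x̄ is observed and sits in the interval by construction.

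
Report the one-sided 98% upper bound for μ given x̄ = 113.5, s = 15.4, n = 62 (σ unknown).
μ ≤ 117.61

Upper bound (one-sided):
t* = 2.099 (one-sided for 98%)
Upper bound = x̄ + t* · s/√n = 113.5 + 2.099 · 15.4/√62 = 117.61

We are 98% confident that μ ≤ 117.61.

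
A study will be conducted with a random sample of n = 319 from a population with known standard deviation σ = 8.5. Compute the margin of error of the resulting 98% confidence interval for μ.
Margin of error = 1.11

Margin of error = z* · σ/√n
= 2.326 · 8.5/√319
= 2.326 · 8.5/17.8606
= 1.11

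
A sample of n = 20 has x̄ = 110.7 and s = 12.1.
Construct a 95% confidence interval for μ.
(105.04, 116.36)

t-interval (σ unknown):
df = n - 1 = 19
t* = 2.093 for 95% confidence

Margin of error = t* · s/√n = 2.093 · 12.1/√20 = 5.66

CI: (105.04, 116.36)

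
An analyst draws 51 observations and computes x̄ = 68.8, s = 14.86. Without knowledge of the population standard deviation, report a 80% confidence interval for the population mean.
(66.10, 71.50)

t-interval (σ unknown):
df = n - 1 = 50
t* = 1.299 for 80% confidence

Margin of error = t* · s/√n = 1.299 · 14.86/√51 = 2.70

CI: (66.10, 71.50)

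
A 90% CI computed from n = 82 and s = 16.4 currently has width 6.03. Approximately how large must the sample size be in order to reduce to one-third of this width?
n ≈ 738

CI width ∝ 1/√n
To reduce width by factor 3, need √n to grow by 3 → need 3² = 9 times as many samples.

Current: n = 82, width = 6.03
New: n = 738, width ≈ 1.99

Width reduced by factor of 6.03/1.99 = 3.03.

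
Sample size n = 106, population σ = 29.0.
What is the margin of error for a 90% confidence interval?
Margin of error = 4.63

Margin of error = z* · σ/√n
= 1.645 · 29.0/√106
= 1.645 · 29.0/10.2956
= 4.63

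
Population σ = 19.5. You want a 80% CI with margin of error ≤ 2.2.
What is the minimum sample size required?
n ≥ 130

For margin E ≤ 2.2:
n ≥ (z* · σ / E)²
n ≥ (1.282 · 19.5 / 2.2)²
n ≥ 129.12

Minimum n = 130 (rounding up)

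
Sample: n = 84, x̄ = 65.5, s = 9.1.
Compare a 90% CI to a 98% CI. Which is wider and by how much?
98% CI is wider by 1.41

df = 83
90% CI: t* = 1.663, (63.85, 67.15), width = 2 · t* · s/√n = 3.30
98% CI: t* = 2.372, (63.14, 67.86), width = 2 · t* · s/√n = 4.71

The 98% CI is wider by 4.71 - 3.30 = 1.41.
Higher confidence requires a wider interval.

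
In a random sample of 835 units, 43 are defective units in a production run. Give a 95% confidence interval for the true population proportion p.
(0.037, 0.066)

Proportion CI:
p̂ = 43/835 = 0.05150
SE = √(p̂(1-p̂)/n) = √(0.05150 · 0.94850 / 835) = 0.00765

z* = 1.960
Margin = z* · SE = 1.960 · 0.00765 = 0.0150

CI: 0.05150 ± 0.0150 = (0.037, 0.066)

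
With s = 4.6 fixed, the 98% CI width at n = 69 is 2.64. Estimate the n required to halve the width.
n ≈ 276

CI width ∝ 1/√n
To reduce width by factor 2, need √n to grow by 2 → need 2² = 4 times as many samples.

Current: n = 69, width = 2.64
New: n = 276, width ≈ 1.30

Width reduced by factor of 2.64/1.30 = 2.03.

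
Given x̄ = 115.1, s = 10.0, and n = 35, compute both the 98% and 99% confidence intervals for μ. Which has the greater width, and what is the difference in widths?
99% CI is wider by 0.97

df = 34
98% CI: t* = 2.441, (110.97, 119.23), width = 2 · t* · s/√n = 8.25
99% CI: t* = 2.728, (110.49, 119.71), width = 2 · t* · s/√n = 9.22

The 99% CI is wider by 9.22 - 8.25 = 0.97.
Higher confidence requires a wider interval.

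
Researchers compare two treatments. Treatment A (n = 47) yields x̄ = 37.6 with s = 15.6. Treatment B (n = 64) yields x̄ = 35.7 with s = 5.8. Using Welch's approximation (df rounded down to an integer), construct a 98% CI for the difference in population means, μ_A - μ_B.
(-3.82, 7.62)

Difference: x̄₁ - x̄₂ = 1.90
SE = √(s₁²/n₁ + s₂²/n₂) = √(15.6²/47 + 5.8²/64) = 2.3882
df = 55.40 → 55 (Welch–Satterthwaite, rounded down)
t* = 2.396

CI: 1.90 ± 2.396 · 2.3882 = 1.90 ± 5.72 = (-3.82, 7.62)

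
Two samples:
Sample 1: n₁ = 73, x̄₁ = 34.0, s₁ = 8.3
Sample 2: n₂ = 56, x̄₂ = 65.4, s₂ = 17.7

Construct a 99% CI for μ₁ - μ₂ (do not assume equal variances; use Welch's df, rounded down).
(-38.16, -24.64)

Difference: x̄₁ - x̄₂ = -31.40
SE = √(s₁²/n₁ + s₂²/n₂) = √(8.3²/73 + 17.7²/56) = 2.5570
df = 73.52 → 73 (Welch–Satterthwaite, rounded down)
t* = 2.645

CI: -31.40 ± 2.645 · 2.5570 = -31.40 ± 6.76 = (-38.16, -24.64)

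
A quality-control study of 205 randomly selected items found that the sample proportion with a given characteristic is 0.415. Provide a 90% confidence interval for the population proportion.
(0.358, 0.472)

Proportion CI:
SE = √(p̂(1-p̂)/n) = √(0.415 · 0.585 / 205) = 0.03441

z* = 1.645
Margin = z* · SE = 1.645 · 0.03441 = 0.0566

CI: 0.415 ± 0.0566 = (0.358, 0.472)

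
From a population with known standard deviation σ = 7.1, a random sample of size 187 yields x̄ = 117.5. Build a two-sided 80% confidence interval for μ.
(116.83, 118.17)

z-interval (σ known):
z* = 1.282 for 80% confidence

Margin of error = z* · σ/√n = 1.282 · 7.1/√187 = 0.67

CI: (117.5 - 0.67, 117.5 + 0.67) = (116.83, 118.17)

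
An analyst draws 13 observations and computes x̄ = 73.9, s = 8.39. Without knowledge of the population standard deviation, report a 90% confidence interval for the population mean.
(69.75, 78.05)

t-interval (σ unknown):
df = n - 1 = 12
t* = 1.782 for 90% confidence

Margin of error = t* · s/√n = 1.782 · 8.39/√13 = 4.15

CI: (69.75, 78.05)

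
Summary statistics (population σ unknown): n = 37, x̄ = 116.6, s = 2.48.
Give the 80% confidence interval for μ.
(116.07, 117.13)

t-interval (σ unknown):
df = n - 1 = 36
t* = 1.306 for 80% confidence

Margin of error = t* · s/√n = 1.306 · 2.48/√37 = 0.53

CI: (116.07, 117.13)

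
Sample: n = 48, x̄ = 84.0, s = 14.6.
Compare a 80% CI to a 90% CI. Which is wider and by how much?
90% CI is wider by 1.59

df = 47
80% CI: t* = 1.300, (81.26, 86.74), width = 2 · t* · s/√n = 5.48
90% CI: t* = 1.678, (80.46, 87.54), width = 2 · t* · s/√n = 7.07

The 90% CI is wider by 7.07 - 5.48 = 1.59.
Higher confidence requires a wider interval.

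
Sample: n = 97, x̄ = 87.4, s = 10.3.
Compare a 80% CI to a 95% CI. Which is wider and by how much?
95% CI is wider by 1.45

df = 96
80% CI: t* = 1.290, (86.05, 88.75), width = 2 · t* · s/√n = 2.70
95% CI: t* = 1.985, (85.32, 89.48), width = 2 · t* · s/√n = 4.15

The 95% CI is wider by 4.15 - 2.70 = 1.45.
Higher confidence requires a wider interval.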